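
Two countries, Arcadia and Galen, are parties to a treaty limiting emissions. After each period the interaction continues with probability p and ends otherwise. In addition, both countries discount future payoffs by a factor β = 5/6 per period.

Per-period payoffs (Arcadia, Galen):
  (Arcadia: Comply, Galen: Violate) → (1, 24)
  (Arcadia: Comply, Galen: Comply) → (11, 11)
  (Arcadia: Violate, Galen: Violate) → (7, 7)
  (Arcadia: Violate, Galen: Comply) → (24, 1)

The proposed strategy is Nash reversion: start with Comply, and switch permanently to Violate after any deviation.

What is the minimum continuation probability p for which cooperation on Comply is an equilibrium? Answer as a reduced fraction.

78/85

With continuation probability p and discount β, the effective per-period discount factor is βp.
Grim-trigger IC: βp ≥ (24−11)/(24−7) = 13/17.
So p ≥ (13/17)/(5/6) = 78/85.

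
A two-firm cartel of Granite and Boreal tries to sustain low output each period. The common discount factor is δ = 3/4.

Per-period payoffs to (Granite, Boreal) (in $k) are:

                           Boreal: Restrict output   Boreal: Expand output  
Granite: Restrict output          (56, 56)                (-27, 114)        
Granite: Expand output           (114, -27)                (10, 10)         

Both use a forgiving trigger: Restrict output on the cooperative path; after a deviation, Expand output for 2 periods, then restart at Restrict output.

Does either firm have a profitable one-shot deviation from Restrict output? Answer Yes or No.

No

A one-shot deviation gives 114 now, then 10 for 2 periods, then back to 56.
Gain from deviating: (114−56) today; loss: (56−10) in each of the next 2 periods.
No-deviation condition: (56−10)(δ+…+δ^2) ≥ 114−56, i.e. δ+…+δ^2 ≥ 29/23.
At δ = 3/4: δ+…+δ^2 = 1.3125 ≥ 1.2609.
So cooperation is sustainable.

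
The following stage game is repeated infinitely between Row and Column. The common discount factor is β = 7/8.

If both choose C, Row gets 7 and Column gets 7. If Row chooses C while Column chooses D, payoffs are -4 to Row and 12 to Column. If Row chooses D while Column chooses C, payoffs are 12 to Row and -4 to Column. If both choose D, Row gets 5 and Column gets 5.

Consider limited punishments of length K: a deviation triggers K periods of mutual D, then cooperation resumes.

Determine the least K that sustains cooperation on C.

4

Need Σ_{k=1}^{K} β^k ≥ (12−7)/(7−5) = 2.5000 at β = 7/8.
At K = 3 the sum is 2.3105 < 2.5000; at K = 4 it is 2.8967 ≥ 2.5000.
So the minimum punishment length is K = 4.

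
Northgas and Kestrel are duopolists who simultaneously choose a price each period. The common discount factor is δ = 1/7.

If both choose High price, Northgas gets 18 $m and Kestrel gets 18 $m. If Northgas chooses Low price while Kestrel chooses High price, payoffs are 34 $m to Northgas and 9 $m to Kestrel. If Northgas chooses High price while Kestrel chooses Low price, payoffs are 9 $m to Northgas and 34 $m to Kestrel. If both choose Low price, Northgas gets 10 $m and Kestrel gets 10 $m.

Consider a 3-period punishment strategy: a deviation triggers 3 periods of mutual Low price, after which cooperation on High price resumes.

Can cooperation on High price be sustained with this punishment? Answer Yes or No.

No

Comparing payoff streams over the 4 periods until play realigns: cooperate → 18(1+δ+…+δ^3); deviate → 34 + 10(δ+…+δ^3).
Cooperation is sustained iff (18−10)(δ+…+δ^3) ≥ 34−18.
δ+…+δ^3 = 1/7·(1−(1/7)^3)/(1−1/7) = 0.1662, and (34−18)/(18−10) = 2.0000.
0.1662 < 2.0000, so cooperation is not sustainable.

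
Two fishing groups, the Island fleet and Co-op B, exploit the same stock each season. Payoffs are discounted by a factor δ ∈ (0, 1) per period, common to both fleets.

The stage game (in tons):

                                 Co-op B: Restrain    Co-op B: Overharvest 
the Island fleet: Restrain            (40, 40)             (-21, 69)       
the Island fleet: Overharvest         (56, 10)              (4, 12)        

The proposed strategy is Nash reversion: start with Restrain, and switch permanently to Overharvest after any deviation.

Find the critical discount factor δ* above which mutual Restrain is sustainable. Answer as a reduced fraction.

the Island fleet: cooperation gives 40 each period; deviation gives 56 once then 4 forever.
  40/(1−δ) ≥ 56 + 4δ/(1−δ) ⇒ δ ≥ 16/52 = 4/13.
Co-op B: cooperation gives 40 each period; deviation gives 69 once then 12 forever.
  δ ≥ 29/57.
Both must hold, so the binding constraint is Co-op B's: δ ≥ 29/57.

29/57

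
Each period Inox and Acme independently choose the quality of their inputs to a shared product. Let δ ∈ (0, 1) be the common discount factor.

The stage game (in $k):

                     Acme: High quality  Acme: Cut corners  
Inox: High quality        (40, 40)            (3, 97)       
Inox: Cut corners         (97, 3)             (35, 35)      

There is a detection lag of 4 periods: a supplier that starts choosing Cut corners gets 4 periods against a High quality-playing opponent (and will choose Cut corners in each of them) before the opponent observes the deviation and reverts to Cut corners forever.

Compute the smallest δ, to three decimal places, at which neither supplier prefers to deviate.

Deviating for the 4 undetected periods gains 97−40 = 57 per period over cooperation, then loses 40−35 = 5 per period forever once punishment starts.
Gain: 57(1 + δ + … + δ^3); loss: 5·δ^4/(1−δ).
No profitable deviation ⇔ 57(1−δ^4) ≤ 5·δ^4, i.e. δ^4 ≥ 57/(57+5) = 57/62.
Hence δ ≥ (57/62)^(1/4) ≈ 0.979.

0.979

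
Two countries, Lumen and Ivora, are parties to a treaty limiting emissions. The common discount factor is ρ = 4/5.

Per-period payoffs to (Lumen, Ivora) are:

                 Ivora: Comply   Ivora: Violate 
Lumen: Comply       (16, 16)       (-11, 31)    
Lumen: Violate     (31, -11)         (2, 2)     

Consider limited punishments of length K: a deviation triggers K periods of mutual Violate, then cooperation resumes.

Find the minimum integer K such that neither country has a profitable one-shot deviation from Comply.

2

No profitable deviation requires (16−2)(ρ+…+ρ^K) ≥ 31−16, i.e. ρ+…+ρ^K ≥ 15/14 ≈ 1.0714.
With ρ = 4/5, the partial sums are K=1: 0.8000, K=2: 1.4400.
K = 2 is the first length at which the sum reaches 1.0714.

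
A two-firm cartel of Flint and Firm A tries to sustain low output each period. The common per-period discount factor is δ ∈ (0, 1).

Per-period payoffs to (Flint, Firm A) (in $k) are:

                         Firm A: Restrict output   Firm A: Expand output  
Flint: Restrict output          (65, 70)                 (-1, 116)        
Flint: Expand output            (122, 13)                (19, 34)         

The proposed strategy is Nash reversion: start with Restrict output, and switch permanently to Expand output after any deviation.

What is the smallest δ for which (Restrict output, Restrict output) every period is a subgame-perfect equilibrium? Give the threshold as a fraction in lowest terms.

23/41

For Flint: deviation gain 122−65 = 57, per-period punishment loss 65−19 = 46. IC gives δ ≥ 57/103.
For Firm A: gain 46, loss 36 per period, so δ ≥ 46/82 = 23/41.
The tighter constraint is Firm A's, so cooperation needs δ ≥ 23/41.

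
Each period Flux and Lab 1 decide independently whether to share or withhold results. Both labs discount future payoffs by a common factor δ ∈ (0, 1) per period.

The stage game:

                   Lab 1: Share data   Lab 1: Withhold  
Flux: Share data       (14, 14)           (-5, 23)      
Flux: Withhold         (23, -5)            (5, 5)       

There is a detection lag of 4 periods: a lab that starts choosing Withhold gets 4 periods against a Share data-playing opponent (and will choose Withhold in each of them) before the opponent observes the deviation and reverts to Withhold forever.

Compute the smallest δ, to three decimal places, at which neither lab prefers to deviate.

The best deviation is to choose Withhold for all 4 undetected periods, earning 23 each, then 5 forever once detected.
Deviation value: 23(1−δ^4)/(1−δ) + 5δ^4/(1−δ); cooperation value: 14/(1−δ).
IC: 14 ≥ 23(1−δ^4) + 5δ^4 = 23 − 18δ^4.
So δ^4 ≥ 9/18 = 1/2, giving δ ≥ (1/2)^(1/4) ≈ 0.841.

0.841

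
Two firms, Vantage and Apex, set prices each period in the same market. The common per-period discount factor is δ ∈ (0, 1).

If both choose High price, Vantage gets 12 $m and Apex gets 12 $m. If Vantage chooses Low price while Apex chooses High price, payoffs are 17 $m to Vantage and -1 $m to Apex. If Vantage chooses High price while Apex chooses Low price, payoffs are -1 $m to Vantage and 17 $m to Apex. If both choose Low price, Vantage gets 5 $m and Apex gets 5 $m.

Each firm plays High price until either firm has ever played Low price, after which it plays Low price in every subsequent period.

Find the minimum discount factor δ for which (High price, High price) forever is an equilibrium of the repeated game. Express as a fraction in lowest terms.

5/12

12/(1−δ) ≥ 17 + 5δ/(1−δ)
12 ≥ 17 − 12δ
δ ≥ 5/12.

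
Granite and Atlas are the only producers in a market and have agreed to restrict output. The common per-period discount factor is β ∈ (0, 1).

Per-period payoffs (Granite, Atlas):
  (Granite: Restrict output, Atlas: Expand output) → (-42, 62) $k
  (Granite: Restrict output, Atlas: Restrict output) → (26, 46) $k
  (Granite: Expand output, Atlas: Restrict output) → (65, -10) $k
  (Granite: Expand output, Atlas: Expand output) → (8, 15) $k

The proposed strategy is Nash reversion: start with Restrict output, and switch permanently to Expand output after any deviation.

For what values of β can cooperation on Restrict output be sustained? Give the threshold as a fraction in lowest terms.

Granite: cooperation gives 26 each period; deviation gives 65 once then 8 forever.
  26/(1−β) ≥ 65 + 8β/(1−β) ⇒ β ≥ 39/57 = 13/19.
Atlas: cooperation gives 46 each period; deviation gives 62 once then 15 forever.
  β ≥ 16/47.
Both must hold, so the binding constraint is Granite's: β ≥ 13/19.

13/19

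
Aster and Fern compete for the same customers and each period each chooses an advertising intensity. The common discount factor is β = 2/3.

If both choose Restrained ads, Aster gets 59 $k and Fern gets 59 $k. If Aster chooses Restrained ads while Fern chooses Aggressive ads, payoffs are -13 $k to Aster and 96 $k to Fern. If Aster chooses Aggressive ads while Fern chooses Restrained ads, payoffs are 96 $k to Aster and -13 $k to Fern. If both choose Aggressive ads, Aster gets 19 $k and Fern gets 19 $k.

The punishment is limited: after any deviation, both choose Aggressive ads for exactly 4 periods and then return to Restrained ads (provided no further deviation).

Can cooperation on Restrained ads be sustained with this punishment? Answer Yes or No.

Comparing payoff streams over the 5 periods until play realigns: cooperate → 59(1+β+…+β^4); deviate → 96 + 19(β+…+β^4).
Cooperation is sustained iff (59−19)(β+…+β^4) ≥ 96−59.
β+…+β^4 = 2/3·(1−(2/3)^4)/(1−2/3) = 1.6049, and (96−59)/(59−19) = 0.9250.
1.6049 ≥ 0.9250, so cooperation is sustainable.

Yes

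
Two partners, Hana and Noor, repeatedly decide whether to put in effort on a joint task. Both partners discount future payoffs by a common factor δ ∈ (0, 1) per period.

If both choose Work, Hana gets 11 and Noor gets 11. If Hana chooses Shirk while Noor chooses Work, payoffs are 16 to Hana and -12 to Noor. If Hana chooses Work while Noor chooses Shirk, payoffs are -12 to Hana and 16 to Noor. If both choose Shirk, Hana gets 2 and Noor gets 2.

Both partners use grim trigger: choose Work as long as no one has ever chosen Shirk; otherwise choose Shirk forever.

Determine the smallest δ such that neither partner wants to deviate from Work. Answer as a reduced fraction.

11/(1−δ) ≥ 16 + 2δ/(1−δ)
11 ≥ 16 − 14δ
δ ≥ 5/14.

5/14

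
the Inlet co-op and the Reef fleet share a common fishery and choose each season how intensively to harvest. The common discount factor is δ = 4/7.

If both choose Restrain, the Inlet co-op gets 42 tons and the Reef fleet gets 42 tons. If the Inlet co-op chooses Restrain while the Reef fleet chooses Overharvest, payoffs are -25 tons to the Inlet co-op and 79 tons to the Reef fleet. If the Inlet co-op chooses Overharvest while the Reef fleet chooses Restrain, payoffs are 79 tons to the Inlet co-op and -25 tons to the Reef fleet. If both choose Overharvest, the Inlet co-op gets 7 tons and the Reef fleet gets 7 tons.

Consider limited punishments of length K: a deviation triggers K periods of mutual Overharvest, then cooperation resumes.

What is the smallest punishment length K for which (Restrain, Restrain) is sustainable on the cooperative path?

3

IC: δ(1−δ^K)/(1−δ) ≥ (79−42)/(42−7) = 37/35.
With δ = 4/7: need 1 − δ^K ≥ 37/35·(1−4/7)/(4/7), i.e. δ^K ≤ 0.2071.
Since (4/7)^2 = 0.3265 and (4/7)^3 = 0.1866, the smallest such K is 3.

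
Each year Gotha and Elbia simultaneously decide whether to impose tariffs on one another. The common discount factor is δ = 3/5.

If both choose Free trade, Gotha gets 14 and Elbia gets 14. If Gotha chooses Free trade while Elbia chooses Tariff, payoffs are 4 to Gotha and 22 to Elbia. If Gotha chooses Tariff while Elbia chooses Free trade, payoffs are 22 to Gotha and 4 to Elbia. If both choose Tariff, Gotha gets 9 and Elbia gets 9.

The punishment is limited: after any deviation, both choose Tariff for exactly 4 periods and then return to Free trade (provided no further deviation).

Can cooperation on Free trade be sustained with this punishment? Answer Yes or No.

IC: δ+…+δ^4 ≥ (22−14)/(14−9) = 8/5.
At δ = 3/5: partial sum = 1.3056 < 1.6000. Cooperation not sustainable.

No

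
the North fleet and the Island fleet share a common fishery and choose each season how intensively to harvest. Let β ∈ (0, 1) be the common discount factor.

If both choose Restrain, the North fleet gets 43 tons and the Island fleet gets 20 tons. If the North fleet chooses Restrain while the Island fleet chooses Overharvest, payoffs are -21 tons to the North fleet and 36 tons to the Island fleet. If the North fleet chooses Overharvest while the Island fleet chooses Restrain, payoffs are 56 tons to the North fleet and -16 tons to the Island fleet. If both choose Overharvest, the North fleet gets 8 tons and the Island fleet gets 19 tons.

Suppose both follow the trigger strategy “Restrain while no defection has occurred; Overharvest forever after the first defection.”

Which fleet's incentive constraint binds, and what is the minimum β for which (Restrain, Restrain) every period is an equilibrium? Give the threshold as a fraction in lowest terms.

the Island fleet; β ≥ 16/17

For the North fleet: deviation gain 56−43 = 13, per-period punishment loss 43−8 = 35. IC gives β ≥ 13/48.
For the Island fleet: gain 16, loss 1 per period, so β ≥ 16/17.
The tighter constraint is the Island fleet's, so cooperation needs β ≥ 16/17.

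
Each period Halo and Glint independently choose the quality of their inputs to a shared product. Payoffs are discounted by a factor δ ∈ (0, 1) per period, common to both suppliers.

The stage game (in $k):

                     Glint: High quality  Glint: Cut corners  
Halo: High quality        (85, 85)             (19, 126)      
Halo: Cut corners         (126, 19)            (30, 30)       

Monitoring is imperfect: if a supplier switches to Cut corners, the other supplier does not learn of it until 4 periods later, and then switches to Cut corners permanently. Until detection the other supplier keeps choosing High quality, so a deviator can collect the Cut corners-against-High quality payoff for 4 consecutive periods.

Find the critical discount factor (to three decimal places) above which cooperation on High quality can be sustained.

The best deviation is to choose Cut corners for all 4 undetected periods, earning 126 each, then 30 forever once detected.
Deviation value: 126(1−δ^4)/(1−δ) + 30δ^4/(1−δ); cooperation value: 85/(1−δ).
IC: 85 ≥ 126(1−δ^4) + 30δ^4 = 126 − 96δ^4.
So δ^4 ≥ 41/96, giving δ ≥ (41/96)^(1/4) ≈ 0.808.

0.808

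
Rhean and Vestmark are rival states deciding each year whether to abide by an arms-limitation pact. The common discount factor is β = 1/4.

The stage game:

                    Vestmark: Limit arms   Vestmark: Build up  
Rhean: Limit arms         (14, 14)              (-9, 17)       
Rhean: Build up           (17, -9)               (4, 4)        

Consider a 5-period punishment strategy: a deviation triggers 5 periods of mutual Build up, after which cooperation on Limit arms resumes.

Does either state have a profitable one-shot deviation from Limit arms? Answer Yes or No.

No

Comparing payoff streams over the 6 periods until play realigns: cooperate → 14(1+β+…+β^5); deviate → 17 + 4(β+…+β^5).
Cooperation is sustained iff (14−4)(β+…+β^5) ≥ 17−14.
β+…+β^5 = 1/4·(1−(1/4)^5)/(1−1/4) = 0.3330, and (17−14)/(14−4) = 0.3000.
0.3330 ≥ 0.3000, so cooperation is sustainable.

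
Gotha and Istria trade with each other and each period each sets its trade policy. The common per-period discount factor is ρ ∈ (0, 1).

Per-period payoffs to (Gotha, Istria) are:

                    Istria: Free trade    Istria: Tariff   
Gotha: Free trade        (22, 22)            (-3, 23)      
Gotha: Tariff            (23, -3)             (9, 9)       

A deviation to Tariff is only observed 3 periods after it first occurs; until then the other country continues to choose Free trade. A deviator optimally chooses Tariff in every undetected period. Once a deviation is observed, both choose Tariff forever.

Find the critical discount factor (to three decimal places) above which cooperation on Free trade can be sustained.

0.415

Deviating for the 3 undetected periods gains 23−22 = 1 per period over cooperation, then loses 22−9 = 13 per period forever once punishment starts.
Gain: 1(1 + ρ + … + ρ^2); loss: 13·ρ^3/(1−ρ).
No profitable deviation ⇔ 1(1−ρ^3) ≤ 13·ρ^3, i.e. ρ^3 ≥ 1/(1+13) = 1/14.
Hence ρ ≥ (1/14)^(1/3) ≈ 0.415.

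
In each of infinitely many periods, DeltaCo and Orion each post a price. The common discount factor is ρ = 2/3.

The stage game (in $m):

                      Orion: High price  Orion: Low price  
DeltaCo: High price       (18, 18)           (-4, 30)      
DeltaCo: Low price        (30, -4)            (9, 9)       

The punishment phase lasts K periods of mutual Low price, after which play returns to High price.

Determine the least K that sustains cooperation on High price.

No profitable deviation requires (18−9)(ρ+…+ρ^K) ≥ 30−18, i.e. ρ+…+ρ^K ≥ 4/3 ≈ 1.3333.
With ρ = 2/3, the partial sums are K=1: 0.6667, K=2: 1.1111, K=3: 1.4074.
K = 3 is the first length at which the sum reaches 1.3333.

3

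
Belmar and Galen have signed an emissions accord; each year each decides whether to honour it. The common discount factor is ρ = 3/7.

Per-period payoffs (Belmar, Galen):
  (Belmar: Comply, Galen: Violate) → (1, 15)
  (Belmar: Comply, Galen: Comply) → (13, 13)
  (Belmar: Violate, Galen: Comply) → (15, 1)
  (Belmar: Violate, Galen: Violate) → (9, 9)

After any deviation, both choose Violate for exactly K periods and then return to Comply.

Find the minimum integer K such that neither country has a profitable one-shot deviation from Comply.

Need Σ_{k=1}^{K} ρ^k ≥ (15−13)/(13−9) = 0.5000 at ρ = 3/7.
At K = 1 the sum is 0.4286 < 0.5000; at K = 2 it is 0.6122 ≥ 0.5000.
So the minimum punishment length is K = 2.

2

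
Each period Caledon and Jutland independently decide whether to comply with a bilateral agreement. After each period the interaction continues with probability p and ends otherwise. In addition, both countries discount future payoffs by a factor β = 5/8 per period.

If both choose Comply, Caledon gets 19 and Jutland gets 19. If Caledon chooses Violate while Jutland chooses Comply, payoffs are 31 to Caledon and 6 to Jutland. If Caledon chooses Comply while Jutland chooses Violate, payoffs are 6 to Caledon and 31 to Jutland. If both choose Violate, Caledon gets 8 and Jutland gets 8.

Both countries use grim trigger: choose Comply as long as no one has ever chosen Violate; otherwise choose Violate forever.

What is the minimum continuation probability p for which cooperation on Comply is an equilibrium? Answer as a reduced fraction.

With continuation probability p and discount β, the effective per-period discount factor is βp.
Grim-trigger IC: βp ≥ (31−19)/(31−8) = 12/23.
So p ≥ (12/23)/(5/8) = 96/115.

96/115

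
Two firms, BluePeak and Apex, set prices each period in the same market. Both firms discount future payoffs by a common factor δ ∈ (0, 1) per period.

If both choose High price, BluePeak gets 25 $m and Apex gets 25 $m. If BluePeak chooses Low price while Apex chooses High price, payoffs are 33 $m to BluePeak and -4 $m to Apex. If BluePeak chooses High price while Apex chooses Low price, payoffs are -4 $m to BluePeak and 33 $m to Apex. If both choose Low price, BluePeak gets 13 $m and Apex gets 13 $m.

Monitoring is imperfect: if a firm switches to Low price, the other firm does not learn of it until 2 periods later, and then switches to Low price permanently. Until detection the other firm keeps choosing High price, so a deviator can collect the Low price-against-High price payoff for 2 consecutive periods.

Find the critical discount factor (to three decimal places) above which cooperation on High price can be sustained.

The best deviation is to choose Low price for all 2 undetected periods, earning 33 each, then 13 forever once detected.
Deviation value: 33(1−δ^2)/(1−δ) + 13δ^2/(1−δ); cooperation value: 25/(1−δ).
IC: 25 ≥ 33(1−δ^2) + 13δ^2 = 33 − 20δ^2.
So δ^2 ≥ 8/20 = 2/5, giving δ ≥ (2/5)^(1/2) ≈ 0.632.

0.632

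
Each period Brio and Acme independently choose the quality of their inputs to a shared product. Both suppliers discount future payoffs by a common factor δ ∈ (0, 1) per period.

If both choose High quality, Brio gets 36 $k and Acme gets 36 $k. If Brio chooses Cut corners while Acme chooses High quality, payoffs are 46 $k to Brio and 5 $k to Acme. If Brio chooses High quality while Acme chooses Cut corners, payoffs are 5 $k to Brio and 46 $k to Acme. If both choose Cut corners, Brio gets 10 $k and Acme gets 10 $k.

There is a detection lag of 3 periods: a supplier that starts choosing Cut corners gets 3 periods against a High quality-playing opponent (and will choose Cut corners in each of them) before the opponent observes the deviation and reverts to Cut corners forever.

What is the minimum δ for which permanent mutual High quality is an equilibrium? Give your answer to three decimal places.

0.652

The best deviation is to choose Cut corners for all 3 undetected periods, earning 46 each, then 10 forever once detected.
Deviation value: 46(1−δ^3)/(1−δ) + 10δ^3/(1−δ); cooperation value: 36/(1−δ).
IC: 36 ≥ 46(1−δ^3) + 10δ^3 = 46 − 36δ^3.
So δ^3 ≥ 10/36 = 5/18, giving δ ≥ (5/18)^(1/3) ≈ 0.652.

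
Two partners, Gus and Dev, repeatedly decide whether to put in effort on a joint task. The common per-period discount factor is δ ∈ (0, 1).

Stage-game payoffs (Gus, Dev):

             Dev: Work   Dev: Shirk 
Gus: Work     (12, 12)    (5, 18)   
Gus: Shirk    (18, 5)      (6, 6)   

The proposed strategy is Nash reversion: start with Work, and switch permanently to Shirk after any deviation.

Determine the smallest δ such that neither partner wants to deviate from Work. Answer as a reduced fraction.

1/2

12/(1−δ) ≥ 18 + 6δ/(1−δ)
12 ≥ 18 − 12δ
δ ≥ 6/12 = 1/2.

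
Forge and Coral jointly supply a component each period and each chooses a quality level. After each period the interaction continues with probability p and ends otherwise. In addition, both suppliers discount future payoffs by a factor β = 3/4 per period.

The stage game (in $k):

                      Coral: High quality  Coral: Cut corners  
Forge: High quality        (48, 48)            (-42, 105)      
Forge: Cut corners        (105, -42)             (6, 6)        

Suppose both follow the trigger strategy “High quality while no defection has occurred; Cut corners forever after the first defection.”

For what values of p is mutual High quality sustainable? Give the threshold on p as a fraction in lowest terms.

76/99

Expected continuation weight on next period's payoff is β·p = 3/4·p, which plays the role of the discount factor.
Cooperation requires 3/4·p ≥ (105−48)/(105−6) = 19/33, hence p ≥ 76/99.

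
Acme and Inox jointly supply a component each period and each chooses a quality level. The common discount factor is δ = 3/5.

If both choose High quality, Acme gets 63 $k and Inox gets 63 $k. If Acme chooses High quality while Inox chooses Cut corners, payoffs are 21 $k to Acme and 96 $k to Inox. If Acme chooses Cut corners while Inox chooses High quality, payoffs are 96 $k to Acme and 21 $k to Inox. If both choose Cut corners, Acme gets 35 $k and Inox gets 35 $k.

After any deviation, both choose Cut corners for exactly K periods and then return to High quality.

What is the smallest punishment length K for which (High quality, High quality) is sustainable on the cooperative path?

Need Σ_{k=1}^{K} δ^k ≥ (96−63)/(63−35) = 1.1786 at δ = 3/5.
At K = 3 the sum is 1.1760 < 1.1786; at K = 4 it is 1.3056 ≥ 1.1786.
So the minimum punishment length is K = 4.

4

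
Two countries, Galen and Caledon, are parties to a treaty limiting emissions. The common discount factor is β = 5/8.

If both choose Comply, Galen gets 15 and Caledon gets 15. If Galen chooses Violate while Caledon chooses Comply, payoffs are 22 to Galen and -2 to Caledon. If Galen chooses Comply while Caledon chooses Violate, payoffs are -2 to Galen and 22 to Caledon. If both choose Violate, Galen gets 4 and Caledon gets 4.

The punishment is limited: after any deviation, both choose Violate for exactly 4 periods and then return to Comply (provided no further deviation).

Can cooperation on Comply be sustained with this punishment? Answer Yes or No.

Yes

A one-shot deviation gives 22 now, then 4 for 4 periods, then back to 15.
Gain from deviating: (22−15) today; loss: (15−4) in each of the next 4 periods.
No-deviation condition: (15−4)(β+…+β^4) ≥ 22−15, i.e. β+…+β^4 ≥ 7/11.
At β = 5/8: β+…+β^4 = 1.4124 ≥ 0.6364.
So cooperation is sustainable.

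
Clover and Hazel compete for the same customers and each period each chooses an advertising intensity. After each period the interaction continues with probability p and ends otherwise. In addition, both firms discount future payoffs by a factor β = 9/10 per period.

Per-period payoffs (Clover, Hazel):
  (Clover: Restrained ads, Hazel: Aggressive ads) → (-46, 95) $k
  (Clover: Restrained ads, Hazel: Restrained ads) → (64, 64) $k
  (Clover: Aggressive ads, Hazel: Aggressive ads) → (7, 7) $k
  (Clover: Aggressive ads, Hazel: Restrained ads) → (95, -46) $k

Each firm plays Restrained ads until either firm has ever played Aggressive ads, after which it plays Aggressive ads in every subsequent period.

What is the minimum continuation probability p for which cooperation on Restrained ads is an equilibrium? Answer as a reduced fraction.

With continuation probability p and discount β, the effective per-period discount factor is βp.
Grim-trigger IC: βp ≥ (95−64)/(95−7) = 31/88.
So p ≥ (31/88)/(9/10) = 155/396.

155/396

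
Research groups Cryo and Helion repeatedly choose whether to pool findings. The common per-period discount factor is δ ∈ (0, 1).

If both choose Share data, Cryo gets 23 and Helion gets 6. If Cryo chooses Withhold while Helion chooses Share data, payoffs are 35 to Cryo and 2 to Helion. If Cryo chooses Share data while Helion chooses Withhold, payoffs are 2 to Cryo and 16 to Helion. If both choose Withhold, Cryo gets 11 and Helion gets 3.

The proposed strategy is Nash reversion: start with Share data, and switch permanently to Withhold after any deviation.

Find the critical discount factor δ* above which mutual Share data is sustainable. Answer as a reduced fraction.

Cryo: cooperation gives 23 each period; deviation gives 35 once then 11 forever.
  23/(1−δ) ≥ 35 + 11δ/(1−δ) ⇒ δ ≥ 12/24 = 1/2.
Helion: cooperation gives 6 each period; deviation gives 16 once then 3 forever.
  δ ≥ 10/13.
Both must hold, so the binding constraint is Helion's: δ ≥ 10/13.

10/13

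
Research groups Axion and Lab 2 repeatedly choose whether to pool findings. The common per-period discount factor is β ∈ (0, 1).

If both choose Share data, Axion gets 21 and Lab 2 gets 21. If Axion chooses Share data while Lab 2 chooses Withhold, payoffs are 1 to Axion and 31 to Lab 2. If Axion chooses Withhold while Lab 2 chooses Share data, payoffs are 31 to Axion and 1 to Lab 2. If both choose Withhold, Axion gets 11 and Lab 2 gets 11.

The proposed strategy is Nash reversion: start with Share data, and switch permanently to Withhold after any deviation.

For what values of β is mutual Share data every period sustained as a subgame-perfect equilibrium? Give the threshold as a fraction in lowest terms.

1/2

Cooperation forever yields 21 each period: 21/(1−β).
Deviating yields 31 once, then 11 forever: 31 + 11β/(1−β).
No profitable deviation requires 21/(1−β) ≥ 31 + 11β/(1−β).
Multiplying by (1−β): 21 ≥ 31(1−β) + 11β = 31 − 20β.
So 20β ≥ 10, i.e. β ≥ 10/20 = 1/2.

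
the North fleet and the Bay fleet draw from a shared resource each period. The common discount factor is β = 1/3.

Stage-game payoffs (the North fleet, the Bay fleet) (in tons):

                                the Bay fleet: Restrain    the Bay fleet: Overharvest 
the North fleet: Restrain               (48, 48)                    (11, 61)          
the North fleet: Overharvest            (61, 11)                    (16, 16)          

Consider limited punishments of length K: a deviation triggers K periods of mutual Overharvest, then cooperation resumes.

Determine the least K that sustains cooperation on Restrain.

2

Need Σ_{k=1}^{K} β^k ≥ (61−48)/(48−16) = 0.4062 at β = 1/3.
At K = 1 the sum is 0.3333 < 0.4062; at K = 2 it is 0.4444 ≥ 0.4062.
So the minimum punishment length is K = 2.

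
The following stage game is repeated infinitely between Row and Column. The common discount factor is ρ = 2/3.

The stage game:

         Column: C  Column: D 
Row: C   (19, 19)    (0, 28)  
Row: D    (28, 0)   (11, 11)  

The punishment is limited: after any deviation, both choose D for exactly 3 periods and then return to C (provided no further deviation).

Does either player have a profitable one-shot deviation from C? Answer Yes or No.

No

Comparing payoff streams over the 4 periods until play realigns: cooperate → 19(1+ρ+…+ρ^3); deviate → 28 + 11(ρ+…+ρ^3).
Cooperation is sustained iff (19−11)(ρ+…+ρ^3) ≥ 28−19.
ρ+…+ρ^3 = 2/3·(1−(2/3)^3)/(1−2/3) = 1.4074, and (28−19)/(19−11) = 1.1250.
1.4074 ≥ 1.1250, so cooperation is sustainable.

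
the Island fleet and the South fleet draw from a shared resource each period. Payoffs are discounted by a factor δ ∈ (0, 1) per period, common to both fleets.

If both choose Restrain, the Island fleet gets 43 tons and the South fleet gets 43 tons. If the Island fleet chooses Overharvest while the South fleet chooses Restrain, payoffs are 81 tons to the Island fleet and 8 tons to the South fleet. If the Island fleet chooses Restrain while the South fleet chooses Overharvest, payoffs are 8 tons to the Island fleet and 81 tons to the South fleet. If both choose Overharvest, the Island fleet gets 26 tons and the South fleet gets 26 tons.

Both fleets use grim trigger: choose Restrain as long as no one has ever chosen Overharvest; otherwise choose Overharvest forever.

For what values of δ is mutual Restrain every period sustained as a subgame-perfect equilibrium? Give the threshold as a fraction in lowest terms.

Under grim trigger the critical discount factor is (T−C)/(T−P) with T = 81, C = 43, P = 26.
δ* = (81−43)/(81−26) = 38/55.

38/55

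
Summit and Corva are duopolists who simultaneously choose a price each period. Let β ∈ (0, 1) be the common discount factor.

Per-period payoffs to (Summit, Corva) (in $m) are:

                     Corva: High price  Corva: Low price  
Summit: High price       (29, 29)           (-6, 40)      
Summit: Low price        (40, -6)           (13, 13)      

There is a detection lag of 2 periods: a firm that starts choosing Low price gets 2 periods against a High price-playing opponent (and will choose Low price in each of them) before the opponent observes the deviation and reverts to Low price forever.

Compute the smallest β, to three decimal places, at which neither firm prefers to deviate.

A deviator earns 40 for 2 periods, then 13 forever; cooperating earns 29 forever. Multiplying the IC by (1−β):
29 ≥ 40(1−β^2) + 13β^2, so 27·β^2 ≥ 11 and β^2 ≥ 11/27.
β ≥ (11/27)^(1/2) ≈ 0.638.

0.638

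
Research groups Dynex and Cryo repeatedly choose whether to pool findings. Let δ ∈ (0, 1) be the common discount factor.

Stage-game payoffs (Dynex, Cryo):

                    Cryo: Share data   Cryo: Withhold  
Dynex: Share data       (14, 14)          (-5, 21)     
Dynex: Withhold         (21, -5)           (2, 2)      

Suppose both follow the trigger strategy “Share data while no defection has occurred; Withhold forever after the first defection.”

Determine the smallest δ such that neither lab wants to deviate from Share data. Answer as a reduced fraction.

7/19

One-period gain from deviating is 21 − 14 = 7. The loss is 14 − 2 = 12 in every subsequent period, with present value 12·δ/(1−δ).
Deviation is unprofitable when 12·δ/(1−δ) ≥ 7, i.e. δ/(1−δ) ≥ 7/12.
Equivalently δ ≥ 7/(7+12) = 7/19.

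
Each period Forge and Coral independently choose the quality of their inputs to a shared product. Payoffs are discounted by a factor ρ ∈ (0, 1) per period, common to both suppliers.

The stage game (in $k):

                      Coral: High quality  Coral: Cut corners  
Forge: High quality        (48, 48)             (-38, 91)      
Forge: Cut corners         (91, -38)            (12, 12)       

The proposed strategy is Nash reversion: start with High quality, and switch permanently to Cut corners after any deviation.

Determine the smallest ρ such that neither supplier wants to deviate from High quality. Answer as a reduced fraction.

43/79

48/(1−ρ) ≥ 91 + 12ρ/(1−ρ)
48 ≥ 91 − 79ρ
ρ ≥ 43/79.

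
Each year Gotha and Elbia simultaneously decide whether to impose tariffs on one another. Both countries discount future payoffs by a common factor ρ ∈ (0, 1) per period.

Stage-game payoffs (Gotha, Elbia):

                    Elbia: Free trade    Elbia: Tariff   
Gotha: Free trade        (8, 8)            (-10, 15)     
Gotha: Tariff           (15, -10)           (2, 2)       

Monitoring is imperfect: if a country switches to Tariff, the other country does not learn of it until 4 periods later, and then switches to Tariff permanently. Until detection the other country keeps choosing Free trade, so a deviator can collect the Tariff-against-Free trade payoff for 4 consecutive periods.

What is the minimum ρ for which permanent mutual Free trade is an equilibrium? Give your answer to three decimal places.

The best deviation is to choose Tariff for all 4 undetected periods, earning 15 each, then 2 forever once detected.
Deviation value: 15(1−ρ^4)/(1−ρ) + 2ρ^4/(1−ρ); cooperation value: 8/(1−ρ).
IC: 8 ≥ 15(1−ρ^4) + 2ρ^4 = 15 − 13ρ^4.
So ρ^4 ≥ 7/13, giving ρ ≥ (7/13)^(1/4) ≈ 0.857.

0.857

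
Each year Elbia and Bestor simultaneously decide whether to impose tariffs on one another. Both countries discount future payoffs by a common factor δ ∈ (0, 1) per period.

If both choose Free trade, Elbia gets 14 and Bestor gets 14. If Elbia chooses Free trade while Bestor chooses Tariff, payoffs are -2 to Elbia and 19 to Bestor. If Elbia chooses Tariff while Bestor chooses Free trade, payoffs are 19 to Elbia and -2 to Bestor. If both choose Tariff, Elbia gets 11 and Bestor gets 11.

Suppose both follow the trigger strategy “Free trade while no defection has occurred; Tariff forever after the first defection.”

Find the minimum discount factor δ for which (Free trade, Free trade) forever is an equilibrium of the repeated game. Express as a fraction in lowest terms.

Under grim trigger the critical discount factor is (T−C)/(T−P) with T = 19, C = 14, P = 11.
δ* = (19−14)/(19−11) = 5/8.

5/8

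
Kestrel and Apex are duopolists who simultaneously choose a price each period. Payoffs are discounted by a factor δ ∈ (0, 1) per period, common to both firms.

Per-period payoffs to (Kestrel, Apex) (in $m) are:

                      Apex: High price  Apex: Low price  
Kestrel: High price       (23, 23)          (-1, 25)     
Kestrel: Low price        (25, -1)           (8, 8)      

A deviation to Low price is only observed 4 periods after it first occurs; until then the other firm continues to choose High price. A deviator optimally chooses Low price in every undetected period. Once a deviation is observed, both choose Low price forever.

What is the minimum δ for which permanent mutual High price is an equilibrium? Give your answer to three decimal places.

0.586

The best deviation is to choose Low price for all 4 undetected periods, earning 25 each, then 8 forever once detected.
Deviation value: 25(1−δ^4)/(1−δ) + 8δ^4/(1−δ); cooperation value: 23/(1−δ).
IC: 23 ≥ 25(1−δ^4) + 8δ^4 = 25 − 17δ^4.
So δ^4 ≥ 2/17, giving δ ≥ (2/17)^(1/4) ≈ 0.586.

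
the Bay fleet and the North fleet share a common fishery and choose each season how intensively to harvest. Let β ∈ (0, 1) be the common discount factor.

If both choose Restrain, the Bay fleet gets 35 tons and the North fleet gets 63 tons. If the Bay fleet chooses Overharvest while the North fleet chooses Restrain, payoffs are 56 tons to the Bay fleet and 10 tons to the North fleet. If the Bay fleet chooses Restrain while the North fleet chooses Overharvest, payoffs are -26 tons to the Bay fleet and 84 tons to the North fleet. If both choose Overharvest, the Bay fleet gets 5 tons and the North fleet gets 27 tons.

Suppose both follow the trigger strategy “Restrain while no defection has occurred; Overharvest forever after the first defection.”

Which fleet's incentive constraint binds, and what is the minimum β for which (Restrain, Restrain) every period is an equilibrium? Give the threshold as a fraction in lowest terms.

For the Bay fleet: deviation gain 56−35 = 21, per-period punishment loss 35−5 = 30. IC gives β ≥ 21/51 = 7/17.
For the North fleet: gain 21, loss 36 per period, so β ≥ 21/57 = 7/19.
The tighter constraint is the Bay fleet's, so cooperation needs β ≥ 7/17.

the Bay fleet; β ≥ 7/17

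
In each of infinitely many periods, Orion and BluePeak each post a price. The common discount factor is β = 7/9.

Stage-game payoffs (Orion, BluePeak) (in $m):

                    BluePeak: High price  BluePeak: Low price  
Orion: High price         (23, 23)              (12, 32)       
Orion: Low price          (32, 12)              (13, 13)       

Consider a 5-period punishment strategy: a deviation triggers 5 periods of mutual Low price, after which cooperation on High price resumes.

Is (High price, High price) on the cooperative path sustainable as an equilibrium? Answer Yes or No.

IC: β+…+β^5 ≥ (32−23)/(23−13) = 9/10.
At β = 7/9: partial sum = 2.5038 ≥ 0.9000. Cooperation sustainable.

Yes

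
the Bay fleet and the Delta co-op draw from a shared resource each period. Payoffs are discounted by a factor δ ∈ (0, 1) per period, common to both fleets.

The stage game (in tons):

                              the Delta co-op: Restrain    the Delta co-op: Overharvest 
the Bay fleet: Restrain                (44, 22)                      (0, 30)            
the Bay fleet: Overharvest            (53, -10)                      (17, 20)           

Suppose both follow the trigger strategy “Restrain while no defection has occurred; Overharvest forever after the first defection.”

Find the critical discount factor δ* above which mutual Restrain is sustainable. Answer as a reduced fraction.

the Bay fleet's threshold: (53−44)/(53−17) = 1/4.
the Delta co-op's threshold: (30−22)/(30−20) = 4/5.
1/4 < 4/5, so the Delta co-op binds and δ* = 4/5.

4/5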